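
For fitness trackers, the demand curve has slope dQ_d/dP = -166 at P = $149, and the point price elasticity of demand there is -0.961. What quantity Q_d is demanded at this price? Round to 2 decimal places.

25737.77

Ed = (dQ_d/dP)·(P/Q_d) ⇒ Q_d = (dQ_d/dP)·P/Ed = (-166)·149/(-0.961) = 25737.7731…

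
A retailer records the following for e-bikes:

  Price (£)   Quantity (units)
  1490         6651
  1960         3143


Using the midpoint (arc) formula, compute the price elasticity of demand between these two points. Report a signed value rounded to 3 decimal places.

%ΔQ = (3143 − 6651) / [(6651 + 3143)/2] = -3508/4897 = -0.716356…
%ΔP = (1960 − 1490) / [(1490 + 1960)/2] = 470/1725 = 0.272463…
Arc Ed = %ΔQ / %ΔP = (-3508/4897) / (470/1725) = -2.62918…

-2.629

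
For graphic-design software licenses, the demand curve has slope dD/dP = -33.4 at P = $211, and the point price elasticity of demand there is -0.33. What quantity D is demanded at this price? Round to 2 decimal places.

Ed = (dD/dP)·(P/D) ⇒ D = (dD/dP)·P/Ed = (-33.4)·211/(-0.33) = 21355.7575…

21355.76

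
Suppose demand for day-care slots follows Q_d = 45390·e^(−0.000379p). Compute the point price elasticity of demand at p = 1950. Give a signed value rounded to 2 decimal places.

-0.74

dQ_d/dp = −0.000379·Q_d = -8.2155. At p = 1950, Q_d = 21676.8.
Ed = (dQ_d/dp)·(p/Q_d) = (-8.2155) × (1950/21676.8) = -0.7390…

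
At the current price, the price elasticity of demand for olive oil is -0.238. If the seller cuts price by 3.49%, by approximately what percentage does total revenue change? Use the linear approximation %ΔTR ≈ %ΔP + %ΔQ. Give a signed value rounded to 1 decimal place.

%ΔQ ≈ Ed × %ΔP = (-0.238) × (-3.49%) = +0.8306%
%ΔTR ≈ %ΔP + %ΔQ = (-3.49%) + (+0.8306%) = -2.6594%

-2.7%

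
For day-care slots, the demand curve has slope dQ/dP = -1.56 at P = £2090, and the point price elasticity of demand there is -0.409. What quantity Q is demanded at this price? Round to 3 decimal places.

7971.638

Ed = (dQ/dP)·(P/Q) ⇒ Q = (dQ/dP)·P/Ed = (-1.56)·2090/(-0.409) = 7971.63814…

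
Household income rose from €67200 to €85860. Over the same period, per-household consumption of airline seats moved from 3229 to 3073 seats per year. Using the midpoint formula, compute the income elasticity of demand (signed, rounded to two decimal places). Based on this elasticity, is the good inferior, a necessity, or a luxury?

%ΔQ = (3073 − 3229)/[( 3229 + 3073)/2] = -156/3151 = -0.049508…
%ΔIncome = (85860 − 67200)/[( 67200 + 85860)/2] = 18660/76530 = 0.243825…
E_income = (-156/3151) / (18660/76530) = -0.2030…
E_income < 0 ⇒ inferior good.

-0.20; inferior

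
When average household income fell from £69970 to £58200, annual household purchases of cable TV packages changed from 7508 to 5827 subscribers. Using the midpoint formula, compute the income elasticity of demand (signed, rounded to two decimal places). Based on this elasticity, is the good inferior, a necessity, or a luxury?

%ΔQ = (5827 − 7508)/[( 7508 + 5827)/2] = -1681/6667.5 = -0.252118…
%ΔIncome = (58200 − 69970)/[( 69970 + 58200)/2] = -11770/64085 = -0.183662…
E_income = (-1681/6667.5) / (-11770/64085) = 1.3727…
E_income > 1 ⇒ normal good, luxury.

1.37; luxury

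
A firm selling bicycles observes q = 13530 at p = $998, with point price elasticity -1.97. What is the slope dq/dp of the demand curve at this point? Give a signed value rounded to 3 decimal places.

-26.708

Ed = (dq/dp)·(p/q) ⇒ dq/dp = Ed·q/p = (-1.97)·13530/998 = -26.70751…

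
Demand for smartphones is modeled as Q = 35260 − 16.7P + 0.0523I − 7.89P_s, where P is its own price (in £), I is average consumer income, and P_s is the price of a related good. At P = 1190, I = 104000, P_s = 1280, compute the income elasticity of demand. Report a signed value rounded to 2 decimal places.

0.51

At the given values, Q = 35260 − 16.7(1190) + 0.0523(104000) − 7.89(1280) = 10727.
∂Q/∂I = 0.0523.
E = (0.0523) × (104000/10727) = 0.5070…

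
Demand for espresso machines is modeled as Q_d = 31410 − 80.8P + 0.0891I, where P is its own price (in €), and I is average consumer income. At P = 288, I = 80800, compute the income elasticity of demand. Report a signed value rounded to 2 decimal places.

At the given values, Q_d = 31410 − 80.8(288) + 0.0891(80800) = 15338.88.
∂Q_d/∂I = 0.0891.
E = (0.0891) × (80800/15338.88) = 0.4693…

0.47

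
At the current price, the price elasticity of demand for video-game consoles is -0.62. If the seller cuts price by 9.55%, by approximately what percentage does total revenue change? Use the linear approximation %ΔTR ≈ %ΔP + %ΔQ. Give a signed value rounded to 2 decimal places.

%ΔQ ≈ Ed × %ΔP = (-0.62) × (-9.55%) = +5.9210%
%ΔTR ≈ %ΔP + %ΔQ = (-9.55%) + (+5.9210%) = -3.6290%

-3.63%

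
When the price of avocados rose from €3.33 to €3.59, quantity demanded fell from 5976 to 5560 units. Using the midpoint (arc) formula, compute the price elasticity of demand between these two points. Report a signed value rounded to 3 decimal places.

%ΔQ = (5560 − 5976) / [(5976 + 5560)/2] = -416/5768 = -0.072122…
%ΔP = (3.59 − 3.33) / [(3.33 + 3.59)/2] = 0.26/3.46 = 0.075144…
Arc Ed = %ΔQ / %ΔP = (-416/5768) / (0.26/3.46) = -0.95977…

-0.960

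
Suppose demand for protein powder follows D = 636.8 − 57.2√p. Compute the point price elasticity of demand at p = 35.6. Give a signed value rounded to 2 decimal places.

dD/dp = −57.2/(2√p) = -4.79337. At p = 35.6, D = 295.512.
Ed = (dD/dp)·(p/D) = (-4.79337) × (35.6/295.512) = -0.5774…

-0.58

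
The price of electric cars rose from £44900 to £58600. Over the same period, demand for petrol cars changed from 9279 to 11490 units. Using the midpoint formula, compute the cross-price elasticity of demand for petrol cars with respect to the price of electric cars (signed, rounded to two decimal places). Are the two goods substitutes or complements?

0.80; substitutes

%ΔQ_{petrol cars} = (11490 − 9279)/avg = 2211/10384.5 = 0.212913…
%ΔP_{electric cars} = (58600 − 44900)/avg = 13700/51750 = 0.264734…
E_cross = (2211/10384.5) / (13700/51750) = 0.8042…
E_cross > 0 ⇒ the goods are substitutes.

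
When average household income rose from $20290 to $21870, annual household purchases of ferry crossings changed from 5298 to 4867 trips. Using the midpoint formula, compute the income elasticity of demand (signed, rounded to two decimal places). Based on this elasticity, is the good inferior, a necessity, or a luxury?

-1.13; inferior

%ΔQ = (4867 − 5298)/[( 5298 + 4867)/2] = -431/5082.5 = -0.084800…
%ΔIncome = (21870 − 20290)/[( 20290 + 21870)/2] = 1580/21080 = 0.074952…
E_income = (-431/5082.5) / (1580/21080) = -1.1313…
E_income < 0 ⇒ inferior good.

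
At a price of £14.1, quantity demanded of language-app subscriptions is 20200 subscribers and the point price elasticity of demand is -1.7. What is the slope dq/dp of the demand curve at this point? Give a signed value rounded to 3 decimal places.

Ed = (dq/dp)·(p/q) ⇒ dq/dp = Ed·q/p = (-1.7)·20200/14.1 = -2435.46099…

-2435.461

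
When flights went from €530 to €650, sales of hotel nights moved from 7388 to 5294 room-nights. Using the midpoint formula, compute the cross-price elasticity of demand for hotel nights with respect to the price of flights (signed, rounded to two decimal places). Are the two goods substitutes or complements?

-1.62; complements

%ΔQ_{hotel nights} = (5294 − 7388)/avg = -2094/6341 = -0.330231…
%ΔP_{flights} = (650 − 530)/avg = 120/590 = 0.203389…
E_cross = (-2094/6341) / (120/590) = -1.6236…
E_cross < 0 ⇒ the goods are complements.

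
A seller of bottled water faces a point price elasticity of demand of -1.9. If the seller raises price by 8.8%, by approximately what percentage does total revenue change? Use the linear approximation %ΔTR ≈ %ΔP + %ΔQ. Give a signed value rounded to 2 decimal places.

%ΔQ ≈ Ed × %ΔP = (-1.9) × (+8.8%) = -16.7200%
%ΔTR ≈ %ΔP + %ΔQ = (+8.8%) + (-16.7200%) = -7.9200%

-7.92%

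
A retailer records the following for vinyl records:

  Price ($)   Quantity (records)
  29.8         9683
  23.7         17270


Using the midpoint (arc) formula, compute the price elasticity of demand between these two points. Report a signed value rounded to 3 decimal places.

-2.469

%ΔQ = (17270 − 9683) / [(9683 + 17270)/2] = 7587/13476.5 = 0.562980…
%ΔP = (23.7 − 29.8) / [(29.8 + 23.7)/2] = -6.1/26.75 = -0.228037…
Arc Ed = %ΔQ / %ΔP = (7587/13476.5) / (-6.1/26.75) = -2.46880…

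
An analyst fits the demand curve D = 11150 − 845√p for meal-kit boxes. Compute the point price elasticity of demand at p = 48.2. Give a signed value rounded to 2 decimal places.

-0.56

dD/dp = −845/(2√p) = -60.856. At p = 48.2, D = 5283.48.
Ed = (dD/dp)·(p/D) = (-60.856) × (48.2/5283.48) = -0.5551…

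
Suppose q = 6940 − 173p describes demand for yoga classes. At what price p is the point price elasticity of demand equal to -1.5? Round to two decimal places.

24.07

Ed = −173p/(6940 − 173p). Set this equal to -1.5:
173p = 1.5·(6940 − 173p) ⇒ 173p(1 + 1.5) = 1.5·6940
p = 1.5·6940 / (173·2.5) = 24.0693…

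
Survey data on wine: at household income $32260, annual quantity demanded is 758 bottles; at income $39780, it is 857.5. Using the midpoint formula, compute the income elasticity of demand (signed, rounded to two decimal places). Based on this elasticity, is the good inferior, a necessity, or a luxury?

%ΔQ = (857.5 − 758)/[( 758 + 857.5)/2] = 99.5/807.75 = 0.123181…
%ΔIncome = (39780 − 32260)/[( 32260 + 39780)/2] = 7520/36020 = 0.208772…
E_income = (99.5/807.75) / (7520/36020) = 0.5900…
0 < E_income < 1 ⇒ normal good, necessity.

0.59; necessity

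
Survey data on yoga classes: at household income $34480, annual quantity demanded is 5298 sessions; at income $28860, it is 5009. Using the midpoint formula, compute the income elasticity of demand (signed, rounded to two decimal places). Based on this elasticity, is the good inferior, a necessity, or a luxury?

%ΔQ = (5009 − 5298)/[( 5298 + 5009)/2] = -289/5153.5 = -0.056078…
%ΔIncome = (28860 − 34480)/[( 34480 + 28860)/2] = -5620/31670 = -0.177455…
E_income = (-289/5153.5) / (-5620/31670) = 0.3160…
0 < E_income < 1 ⇒ normal good, necessity.

0.32; necessity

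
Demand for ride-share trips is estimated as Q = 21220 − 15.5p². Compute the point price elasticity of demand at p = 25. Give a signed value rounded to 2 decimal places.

dQ/dp = −2·15.5·p = -775. At p = 25, Q = 11532.5.
Ed = (dQ/dp)·(p/Q) = (-775) × (25/11532.5) = -1.6800…

-1.68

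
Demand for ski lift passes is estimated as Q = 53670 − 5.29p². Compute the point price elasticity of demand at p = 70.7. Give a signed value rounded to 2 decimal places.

-1.94

dQ/dp = −2·5.29·p = -748.006. At p = 70.7, Q = 27227.9879.
Ed = (dQ/dp)·(p/Q) = (-748.006) × (70.7/27227.9879) = -1.9422…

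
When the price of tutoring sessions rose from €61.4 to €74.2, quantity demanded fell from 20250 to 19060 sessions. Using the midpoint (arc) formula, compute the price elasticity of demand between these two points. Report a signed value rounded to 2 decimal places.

%ΔQ = (19060 − 20250) / [(20250 + 19060)/2] = -1190/19655 = -0.060544…
%ΔP = (74.2 − 61.4) / [(61.4 + 74.2)/2] = 12.8/67.8 = 0.188790…
Arc Ed = %ΔQ / %ΔP = (-1190/19655) / (12.8/67.8) = -0.3206…

-0.32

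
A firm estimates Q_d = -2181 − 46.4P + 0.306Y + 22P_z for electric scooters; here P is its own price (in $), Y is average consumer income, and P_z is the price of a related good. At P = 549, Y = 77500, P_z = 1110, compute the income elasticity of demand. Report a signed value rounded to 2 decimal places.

1.16

At the given values, Q_d = -2181 − 46.4(549) + 0.306(77500) + 22(1110) = 20480.4.
∂Q_d/∂Y = 0.306.
E = (0.306) × (77500/20480.4) = 1.1579…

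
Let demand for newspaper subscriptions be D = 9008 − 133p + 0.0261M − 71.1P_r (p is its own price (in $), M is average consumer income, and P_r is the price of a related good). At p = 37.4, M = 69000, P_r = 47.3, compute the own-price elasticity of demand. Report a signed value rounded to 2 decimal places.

-2.01

At the given values, D = 9008 − 133(37.4) + 0.0261(69000) − 71.1(47.3) = 2471.67.
∂D/∂p = −133.
E = (-133) × (37.4/2471.67) = -2.0124…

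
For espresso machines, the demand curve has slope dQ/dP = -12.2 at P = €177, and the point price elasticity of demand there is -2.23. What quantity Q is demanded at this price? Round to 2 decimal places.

Ed = (dQ/dP)·(P/Q) ⇒ Q = (dQ/dP)·P/Ed = (-12.2)·177/(-2.23) = 968.3408…

968.34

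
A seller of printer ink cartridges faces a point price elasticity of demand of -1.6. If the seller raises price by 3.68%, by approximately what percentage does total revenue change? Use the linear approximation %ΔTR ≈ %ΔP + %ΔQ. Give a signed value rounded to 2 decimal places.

-2.21%

%ΔQ ≈ Ed × %ΔP = (-1.6) × (+3.68%) = -5.8880%
%ΔTR ≈ %ΔP + %ΔQ = (+3.68%) + (-5.8880%) = -2.2080%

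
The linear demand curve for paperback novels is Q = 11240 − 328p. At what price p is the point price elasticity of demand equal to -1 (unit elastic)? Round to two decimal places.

17.13

Ed = −328p/(11240 − 328p). Set this equal to -1:
328p = 1·(11240 − 328p) ⇒ 328p(1 + 1) = 1·11240
p = 1·11240 / (328·2) = 17.1341…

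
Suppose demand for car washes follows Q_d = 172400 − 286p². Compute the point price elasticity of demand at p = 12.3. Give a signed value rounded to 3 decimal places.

-0.670

dQ_d/dp = −2·286·p = -7035.6. At p = 12.3, Q_d = 129131.06.
Ed = (dQ_d/dp)·(p/Q_d) = (-7035.6) × (12.3/129131.06) = -0.67015…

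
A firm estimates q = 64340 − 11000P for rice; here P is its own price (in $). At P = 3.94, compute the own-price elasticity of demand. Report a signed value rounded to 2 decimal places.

At the given values, q = 64340 − 11000(3.94) = 21000.
∂q/∂P = −11000.
E = (-11000) × (3.94/21000) = -2.0638…

-2.06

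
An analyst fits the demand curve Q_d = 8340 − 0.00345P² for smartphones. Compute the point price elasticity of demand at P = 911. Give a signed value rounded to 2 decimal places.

-1.05

dQ_d/dP = −2·0.00345·P = -6.2859. At P = 911, Q_d = 5476.77255.
Ed = (dQ_d/dP)·(P/Q_d) = (-6.2859) × (911/5476.77255) = -1.0455…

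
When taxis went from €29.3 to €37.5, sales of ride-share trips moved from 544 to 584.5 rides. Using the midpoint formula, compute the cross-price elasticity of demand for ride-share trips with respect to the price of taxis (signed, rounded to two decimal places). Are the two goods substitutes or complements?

%ΔQ_{ride-share trips} = (584.5 − 544)/avg = 40.5/564.25 = 0.071776…
%ΔP_{taxis} = (37.5 − 29.3)/avg = 8.2/33.4 = 0.245508…
E_cross = (40.5/564.25) / (8.2/33.4) = 0.2923…
E_cross > 0 ⇒ the goods are substitutes.

0.29; substitutes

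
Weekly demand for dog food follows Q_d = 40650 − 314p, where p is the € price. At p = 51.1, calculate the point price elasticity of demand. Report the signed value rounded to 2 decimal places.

-0.65

dQ_d/dp = −314. At p = 51.1, Q_d = 40650 − 314(51.1) = 24604.6.
Ed = (dQ_d/dp)·(p/Q_d) = −314 × (51.1/24604.6) = -0.6521…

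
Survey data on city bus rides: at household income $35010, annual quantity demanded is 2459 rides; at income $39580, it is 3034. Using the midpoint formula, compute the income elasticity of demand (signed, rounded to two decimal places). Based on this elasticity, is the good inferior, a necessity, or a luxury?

1.71; luxury

%ΔQ = (3034 − 2459)/[( 2459 + 3034)/2] = 575/2746.5 = 0.209357…
%ΔIncome = (39580 − 35010)/[( 35010 + 39580)/2] = 4570/37295 = 0.122536…
E_income = (575/2746.5) / (4570/37295) = 1.7085…
E_income > 1 ⇒ normal good, luxury.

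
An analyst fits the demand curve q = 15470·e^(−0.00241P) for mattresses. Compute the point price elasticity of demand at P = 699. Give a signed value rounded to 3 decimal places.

-1.685

dq/dP = −0.00241·q = -6.9167. At P = 699, q = 2870.
Ed = (dq/dP)·(P/q) = (-6.9167) × (699/2870) = -1.68459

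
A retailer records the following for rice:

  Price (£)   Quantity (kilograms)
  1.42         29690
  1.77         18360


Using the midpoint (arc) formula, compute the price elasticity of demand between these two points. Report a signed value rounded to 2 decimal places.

%ΔQ = (18360 − 29690) / [(29690 + 18360)/2] = -11330/24025 = -0.471592…
%ΔP = (1.77 − 1.42) / [(1.42 + 1.77)/2] = 0.35/1.595 = 0.219435…
Arc Ed = %ΔQ / %ΔP = (-11330/24025) / (0.35/1.595) = -2.1491…

-2.15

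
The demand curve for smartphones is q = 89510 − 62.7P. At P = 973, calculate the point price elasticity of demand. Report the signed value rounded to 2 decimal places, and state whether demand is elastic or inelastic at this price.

dq/dP = −62.7. At P = 973, q = 89510 − 62.7(973) = 28502.9.
Ed = (dq/dP)·(P/q) = −62.7 × (973/28502.9) = -2.1403…
|Ed| = 2.14 > 1, so demand is elastic.

-2.14; elastic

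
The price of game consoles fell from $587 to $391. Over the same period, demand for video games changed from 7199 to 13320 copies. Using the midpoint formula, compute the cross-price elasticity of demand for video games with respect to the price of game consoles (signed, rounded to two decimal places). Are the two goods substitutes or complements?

-1.49; complements

%ΔQ_{video games} = (13320 − 7199)/avg = 6121/10259.5 = 0.596617…
%ΔP_{game consoles} = (391 − 587)/avg = -196/489 = -0.400817…
E_cross = (6121/10259.5) / (-196/489) = -1.4885…
E_cross < 0 ⇒ the goods are complements.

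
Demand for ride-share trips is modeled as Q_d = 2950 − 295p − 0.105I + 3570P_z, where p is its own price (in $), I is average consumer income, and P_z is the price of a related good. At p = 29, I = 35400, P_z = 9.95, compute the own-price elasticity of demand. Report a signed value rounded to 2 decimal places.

At the given values, Q_d = 2950 − 295(29) − 0.105(35400) + 3570(9.95) = 26199.5.
∂Q_d/∂p = −295.
E = (-295) × (29/26199.5) = -0.3265…

-0.33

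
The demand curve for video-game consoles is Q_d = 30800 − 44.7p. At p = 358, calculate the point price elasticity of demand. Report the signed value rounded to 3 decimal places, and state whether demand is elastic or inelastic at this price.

-1.081; elastic

dQ_d/dp = −44.7. At p = 358, Q_d = 30800 − 44.7(358) = 14797.4.
Ed = (dQ_d/dp)·(p/Q_d) = −44.7 × (358/14797.4) = -1.08144…
|Ed| = 1.081 > 1, so demand is elastic.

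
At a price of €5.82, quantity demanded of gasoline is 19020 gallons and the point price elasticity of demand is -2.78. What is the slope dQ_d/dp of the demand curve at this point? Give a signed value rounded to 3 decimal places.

Ed = (dQ_d/dp)·(p/Q_d) ⇒ dQ_d/dp = Ed·Q_d/p = (-2.78)·19020/5.82 = -9085.15463…

-9085.155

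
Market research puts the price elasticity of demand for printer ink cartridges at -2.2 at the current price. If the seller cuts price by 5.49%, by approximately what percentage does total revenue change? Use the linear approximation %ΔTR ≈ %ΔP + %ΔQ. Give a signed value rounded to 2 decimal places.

%ΔQ ≈ Ed × %ΔP = (-2.2) × (-5.49%) = +12.0780%
%ΔTR ≈ %ΔP + %ΔQ = (-5.49%) + (+12.0780%) = +6.5880%

+6.59%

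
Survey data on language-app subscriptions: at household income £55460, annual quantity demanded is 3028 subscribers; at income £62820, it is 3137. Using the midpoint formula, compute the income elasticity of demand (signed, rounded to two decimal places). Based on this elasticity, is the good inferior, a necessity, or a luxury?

%ΔQ = (3137 − 3028)/[( 3028 + 3137)/2] = 109/3082.5 = 0.035360…
%ΔIncome = (62820 − 55460)/[( 55460 + 62820)/2] = 7360/59140 = 0.124450…
E_income = (109/3082.5) / (7360/59140) = 0.2841…
0 < E_income < 1 ⇒ normal good, necessity.

0.28; necessity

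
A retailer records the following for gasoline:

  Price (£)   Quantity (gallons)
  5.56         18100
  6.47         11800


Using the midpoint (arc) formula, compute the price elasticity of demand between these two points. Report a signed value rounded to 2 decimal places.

-2.79

%ΔQ = (11800 − 18100) / [(18100 + 11800)/2] = -6300/14950 = -0.421404…
%ΔP = (6.47 − 5.56) / [(5.56 + 6.47)/2] = 0.91/6.015 = 0.151288…
Arc Ed = %ΔQ / %ΔP = (-6300/14950) / (0.91/6.015) = -2.7854…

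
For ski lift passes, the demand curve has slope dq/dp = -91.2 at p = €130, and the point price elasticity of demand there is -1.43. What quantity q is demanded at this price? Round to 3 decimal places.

Ed = (dq/dp)·(p/q) ⇒ q = (dq/dp)·p/Ed = (-91.2)·130/(-1.43) = 8290.90909…

8290.909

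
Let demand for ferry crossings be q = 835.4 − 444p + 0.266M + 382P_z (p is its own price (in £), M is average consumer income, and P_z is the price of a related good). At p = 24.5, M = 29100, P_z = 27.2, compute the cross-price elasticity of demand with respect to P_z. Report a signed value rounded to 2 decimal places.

1.28

At the given values, q = 835.4 − 444(24.5) + 0.266(29100) + 382(27.2) = 8088.4.
∂q/∂P_z = 382.
E = (382) × (27.2/8088.4) = 1.2846…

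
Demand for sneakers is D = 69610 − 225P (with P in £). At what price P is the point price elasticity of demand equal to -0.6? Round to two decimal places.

Ed = −225P/(69610 − 225P). Set this equal to -0.6:
225P = 0.6·(69610 − 225P) ⇒ 225P(1 + 0.6) = 0.6·69610
P = 0.6·69610 / (225·1.6) = 116.0166…

116.02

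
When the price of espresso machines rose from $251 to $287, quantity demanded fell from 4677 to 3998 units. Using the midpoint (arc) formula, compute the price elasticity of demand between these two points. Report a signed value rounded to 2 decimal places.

-1.17

%ΔQ = (3998 − 4677) / [(4677 + 3998)/2] = -679/4337.5 = -0.156541…
%ΔP = (287 − 251) / [(251 + 287)/2] = 36/269 = 0.133828…
Arc Ed = %ΔQ / %ΔP = (-679/4337.5) / (36/269) = -1.1697…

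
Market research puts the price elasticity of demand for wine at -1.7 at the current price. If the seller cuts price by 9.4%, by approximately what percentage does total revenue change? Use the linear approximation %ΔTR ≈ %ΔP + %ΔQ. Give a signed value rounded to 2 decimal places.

%ΔQ ≈ Ed × %ΔP = (-1.7) × (-9.4%) = +15.9800%
%ΔTR ≈ %ΔP + %ΔQ = (-9.4%) + (+15.9800%) = +6.5800%

+6.58%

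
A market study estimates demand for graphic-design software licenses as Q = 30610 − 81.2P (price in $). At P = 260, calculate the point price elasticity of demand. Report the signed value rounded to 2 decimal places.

-2.22

dQ/dP = −81.2. At P = 260, Q = 30610 − 81.2(260) = 9498.
Ed = (dQ/dP)·(P/Q) = −81.2 × (260/9498) = -2.2227…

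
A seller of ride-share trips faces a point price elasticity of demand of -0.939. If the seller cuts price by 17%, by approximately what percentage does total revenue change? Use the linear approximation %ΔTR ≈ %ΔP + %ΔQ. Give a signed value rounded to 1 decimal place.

%ΔQ ≈ Ed × %ΔP = (-0.939) × (-17%) = +15.9630%
%ΔTR ≈ %ΔP + %ΔQ = (-17%) + (+15.9630%) = -1.0370%

-1.0%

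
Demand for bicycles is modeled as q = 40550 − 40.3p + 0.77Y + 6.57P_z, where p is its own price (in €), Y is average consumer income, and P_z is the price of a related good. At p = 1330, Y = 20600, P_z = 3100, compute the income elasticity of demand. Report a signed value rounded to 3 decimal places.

0.684

At the given values, q = 40550 − 40.3(1330) + 0.77(20600) + 6.57(3100) = 23180.
∂q/∂Y = 0.77.
E = (0.77) × (20600/23180) = 0.68429…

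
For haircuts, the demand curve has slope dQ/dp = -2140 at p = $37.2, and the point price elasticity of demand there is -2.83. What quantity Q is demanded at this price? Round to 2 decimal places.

28130.04

Ed = (dQ/dp)·(p/Q) ⇒ Q = (dQ/dp)·p/Ed = (-2140)·37.2/(-2.83) = 28130.0353…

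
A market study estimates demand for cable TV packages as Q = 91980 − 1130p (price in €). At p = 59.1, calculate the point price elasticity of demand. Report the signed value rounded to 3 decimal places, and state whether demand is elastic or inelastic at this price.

dQ/dp = −1130. At p = 59.1, Q = 91980 − 1130(59.1) = 25197.
Ed = (dQ/dp)·(p/Q) = −1130 × (59.1/25197) = -2.65043…
|Ed| = 2.650 > 1, so demand is elastic.

-2.650; elastic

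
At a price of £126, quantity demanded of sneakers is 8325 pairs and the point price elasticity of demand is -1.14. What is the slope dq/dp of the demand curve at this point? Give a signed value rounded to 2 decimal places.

Ed = (dq/dp)·(p/q) ⇒ dq/dp = Ed·q/p = (-1.14)·8325/126 = -75.3214…

-75.32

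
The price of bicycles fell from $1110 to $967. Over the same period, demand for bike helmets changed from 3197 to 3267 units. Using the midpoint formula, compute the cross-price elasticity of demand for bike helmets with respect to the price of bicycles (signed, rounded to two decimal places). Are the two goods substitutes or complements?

-0.16; complements

%ΔQ_{bike helmets} = (3267 − 3197)/avg = 70/3232 = 0.021658…
%ΔP_{bicycles} = (967 − 1110)/avg = -143/1038.5 = -0.137698…
E_cross = (70/3232) / (-143/1038.5) = -0.1572…
E_cross < 0 ⇒ the goods are complements.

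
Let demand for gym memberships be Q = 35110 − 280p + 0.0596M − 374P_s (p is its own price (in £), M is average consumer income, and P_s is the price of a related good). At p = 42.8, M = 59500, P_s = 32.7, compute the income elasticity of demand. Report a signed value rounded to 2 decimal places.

0.25

At the given values, Q = 35110 − 280(42.8) + 0.0596(59500) − 374(32.7) = 14442.4.
∂Q/∂M = 0.0596.
E = (0.0596) × (59500/14442.4) = 0.2455…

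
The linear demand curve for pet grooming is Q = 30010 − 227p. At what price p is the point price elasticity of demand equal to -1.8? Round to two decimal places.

84.99

Ed = −227p/(30010 − 227p). Set this equal to -1.8:
227p = 1.8·(30010 − 227p) ⇒ 227p(1 + 1.8) = 1.8·30010
p = 1.8·30010 / (227·2.8) = 84.9874…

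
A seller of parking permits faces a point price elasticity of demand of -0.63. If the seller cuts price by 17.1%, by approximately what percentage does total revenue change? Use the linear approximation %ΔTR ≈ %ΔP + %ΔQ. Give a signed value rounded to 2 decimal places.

-6.33%

%ΔQ ≈ Ed × %ΔP = (-0.63) × (-17.1%) = +10.7730%
%ΔTR ≈ %ΔP + %ΔQ = (-17.1%) + (+10.7730%) = -6.3270%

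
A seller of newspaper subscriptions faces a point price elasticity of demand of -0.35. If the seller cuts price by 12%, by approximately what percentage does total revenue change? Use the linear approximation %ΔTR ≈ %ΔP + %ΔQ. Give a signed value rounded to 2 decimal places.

%ΔQ ≈ Ed × %ΔP = (-0.35) × (-12%) = +4.2000%
%ΔTR ≈ %ΔP + %ΔQ = (-12%) + (+4.2000%) = -7.8000%

-7.80%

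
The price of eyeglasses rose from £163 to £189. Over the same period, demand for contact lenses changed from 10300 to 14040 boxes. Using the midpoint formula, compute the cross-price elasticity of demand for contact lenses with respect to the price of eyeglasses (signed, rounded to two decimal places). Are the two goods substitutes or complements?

%ΔQ_{contact lenses} = (14040 − 10300)/avg = 3740/12170 = 0.307313…
%ΔP_{eyeglasses} = (189 − 163)/avg = 26/176 = 0.147727…
E_cross = (3740/12170) / (26/176) = 2.0802…
E_cross > 0 ⇒ the goods are substitutes.

2.08; substitutes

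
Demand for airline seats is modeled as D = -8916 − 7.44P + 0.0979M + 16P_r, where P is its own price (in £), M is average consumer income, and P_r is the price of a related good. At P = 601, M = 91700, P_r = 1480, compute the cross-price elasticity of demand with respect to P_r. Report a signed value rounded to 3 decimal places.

1.229

At the given values, D = -8916 − 7.44(601) + 0.0979(91700) + 16(1480) = 19269.99.
∂D/∂P_r = 16.
E = (16) × (1480/19269.99) = 1.22885…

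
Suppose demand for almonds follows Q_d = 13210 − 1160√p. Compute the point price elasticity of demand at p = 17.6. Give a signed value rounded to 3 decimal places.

-0.292

dQ_d/dp = −1160/(2√p) = -138.252. At p = 17.6, Q_d = 8343.53.
Ed = (dQ_d/dp)·(p/Q_d) = (-138.252) × (17.6/8343.53) = -0.29163…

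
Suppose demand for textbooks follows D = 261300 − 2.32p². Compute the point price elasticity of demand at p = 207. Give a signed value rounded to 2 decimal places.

dD/dp = −2·2.32·p = -960.48. At p = 207, D = 161890.32.
Ed = (dD/dp)·(p/D) = (-960.48) × (207/161890.32) = -1.2281…

-1.23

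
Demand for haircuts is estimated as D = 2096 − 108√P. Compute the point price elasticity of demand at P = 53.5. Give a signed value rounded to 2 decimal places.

-0.30

dD/dP = −108/(2√P) = -7.38273. At P = 53.5, D = 1306.05.
Ed = (dD/dP)·(P/D) = (-7.38273) × (53.5/1306.05) = -0.3024…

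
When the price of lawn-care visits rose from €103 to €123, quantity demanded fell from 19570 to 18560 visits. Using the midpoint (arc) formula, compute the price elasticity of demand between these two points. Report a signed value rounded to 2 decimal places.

%ΔQ = (18560 − 19570) / [(19570 + 18560)/2] = -1010/19065 = -0.052976…
%ΔP = (123 − 103) / [(103 + 123)/2] = 20/113 = 0.176991…
Arc Ed = %ΔQ / %ΔP = (-1010/19065) / (20/113) = -0.2993…

-0.30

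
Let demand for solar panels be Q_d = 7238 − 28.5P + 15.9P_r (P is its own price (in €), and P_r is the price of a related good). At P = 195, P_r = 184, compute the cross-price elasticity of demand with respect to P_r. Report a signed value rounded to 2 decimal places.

0.64

At the given values, Q_d = 7238 − 28.5(195) + 15.9(184) = 4606.1.
∂Q_d/∂P_r = 15.9.
E = (15.9) × (184/4606.1) = 0.6351…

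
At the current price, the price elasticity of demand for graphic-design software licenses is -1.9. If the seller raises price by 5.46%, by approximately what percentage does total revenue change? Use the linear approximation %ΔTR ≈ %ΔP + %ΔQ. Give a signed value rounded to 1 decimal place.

-4.9%

%ΔQ ≈ Ed × %ΔP = (-1.9) × (+5.46%) = -10.3740%
%ΔTR ≈ %ΔP + %ΔQ = (+5.46%) + (-10.3740%) = -4.9140%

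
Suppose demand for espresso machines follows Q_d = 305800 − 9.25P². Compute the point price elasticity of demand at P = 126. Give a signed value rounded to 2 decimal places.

-1.85

dQ_d/dP = −2·9.25·P = -2331. At P = 126, Q_d = 158947.
Ed = (dQ_d/dP)·(P/Q_d) = (-2331) × (126/158947) = -1.8478…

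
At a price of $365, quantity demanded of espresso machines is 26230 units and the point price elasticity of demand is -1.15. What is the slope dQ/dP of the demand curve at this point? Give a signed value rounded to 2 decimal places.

Ed = (dQ/dP)·(P/Q) ⇒ dQ/dP = Ed·Q/P = (-1.15)·26230/365 = -82.6424…

-82.64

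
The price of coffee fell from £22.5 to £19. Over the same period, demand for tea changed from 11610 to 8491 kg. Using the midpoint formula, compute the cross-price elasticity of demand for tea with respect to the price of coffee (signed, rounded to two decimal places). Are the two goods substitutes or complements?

1.84; substitutes

%ΔQ_{tea} = (8491 − 11610)/avg = -3119/10050.5 = -0.310332…
%ΔP_{coffee} = (19 − 22.5)/avg = -3.5/20.75 = -0.168674…
E_cross = (-3119/10050.5) / (-3.5/20.75) = 1.8398…
E_cross > 0 ⇒ the goods are substitutes.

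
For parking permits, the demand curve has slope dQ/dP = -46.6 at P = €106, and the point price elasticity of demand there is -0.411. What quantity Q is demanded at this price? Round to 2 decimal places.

Ed = (dQ/dP)·(P/Q) ⇒ Q = (dQ/dP)·P/Ed = (-46.6)·106/(-0.411) = 12018.4914…

12018.49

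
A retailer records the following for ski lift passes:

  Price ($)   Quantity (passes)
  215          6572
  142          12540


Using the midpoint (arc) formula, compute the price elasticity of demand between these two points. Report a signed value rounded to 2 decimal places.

%ΔQ = (12540 − 6572) / [(6572 + 12540)/2] = 5968/9556 = 0.624529…
%ΔP = (142 − 215) / [(215 + 142)/2] = -73/178.5 = -0.408963…
Arc Ed = %ΔQ / %ΔP = (5968/9556) / (-73/178.5) = -1.5271…

-1.53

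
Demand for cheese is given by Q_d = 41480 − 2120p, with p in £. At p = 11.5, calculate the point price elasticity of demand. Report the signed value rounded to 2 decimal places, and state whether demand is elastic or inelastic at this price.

-1.43; elastic

dQ_d/dp = −2120. At p = 11.5, Q_d = 41480 − 2120(11.5) = 17100.
Ed = (dQ_d/dp)·(p/Q_d) = −2120 × (11.5/17100) = -1.4257…
|Ed| = 1.43 > 1, so demand is elastic.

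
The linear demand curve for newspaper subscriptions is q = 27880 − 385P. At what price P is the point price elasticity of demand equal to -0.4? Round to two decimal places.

20.69

Ed = −385P/(27880 − 385P). Set this equal to -0.4:
385P = 0.4·(27880 − 385P) ⇒ 385P(1 + 0.4) = 0.4·27880
P = 0.4·27880 / (385·1.4) = 20.6901…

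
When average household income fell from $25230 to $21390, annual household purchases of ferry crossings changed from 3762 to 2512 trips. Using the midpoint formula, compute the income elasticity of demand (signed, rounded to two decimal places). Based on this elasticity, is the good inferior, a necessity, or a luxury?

%ΔQ = (2512 − 3762)/[( 3762 + 2512)/2] = -1250/3137 = -0.398469…
%ΔIncome = (21390 − 25230)/[( 25230 + 21390)/2] = -3840/23310 = -0.164736…
E_income = (-1250/3137) / (-3840/23310) = 2.4188…
E_income > 1 ⇒ normal good, luxury.

2.42; luxury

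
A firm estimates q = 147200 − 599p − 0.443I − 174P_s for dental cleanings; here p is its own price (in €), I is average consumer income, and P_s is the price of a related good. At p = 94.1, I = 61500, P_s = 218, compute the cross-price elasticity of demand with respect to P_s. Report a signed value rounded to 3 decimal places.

-1.478

At the given values, q = 147200 − 599(94.1) − 0.443(61500) − 174(218) = 25657.6.
∂q/∂P_s = -174.
E = (-174) × (218/25657.6) = -1.47839…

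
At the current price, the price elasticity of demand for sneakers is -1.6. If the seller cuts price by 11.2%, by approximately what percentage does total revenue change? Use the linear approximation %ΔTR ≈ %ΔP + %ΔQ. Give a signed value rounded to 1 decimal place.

%ΔQ ≈ Ed × %ΔP = (-1.6) × (-11.2%) = +17.9200%
%ΔTR ≈ %ΔP + %ΔQ = (-11.2%) + (+17.9200%) = +6.7200%

+6.7%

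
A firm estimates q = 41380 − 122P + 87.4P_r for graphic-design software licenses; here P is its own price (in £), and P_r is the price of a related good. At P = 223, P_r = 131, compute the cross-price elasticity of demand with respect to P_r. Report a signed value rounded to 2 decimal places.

At the given values, q = 41380 − 122(223) + 87.4(131) = 25623.4.
∂q/∂P_r = 87.4.
E = (87.4) × (131/25623.4) = 0.4468…

0.45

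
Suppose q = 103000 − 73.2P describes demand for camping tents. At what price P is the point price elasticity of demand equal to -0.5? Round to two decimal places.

469.03

Ed = −73.2P/(103000 − 73.2P). Set this equal to -0.5:
73.2P = 0.5·(103000 − 73.2P) ⇒ 73.2P(1 + 0.5) = 0.5·103000
P = 0.5·103000 / (73.2·1.5) = 469.0346…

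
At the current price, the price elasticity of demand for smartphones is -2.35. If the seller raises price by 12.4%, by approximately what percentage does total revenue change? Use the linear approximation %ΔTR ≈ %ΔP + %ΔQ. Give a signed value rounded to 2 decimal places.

%ΔQ ≈ Ed × %ΔP = (-2.35) × (+12.4%) = -29.1400%
%ΔTR ≈ %ΔP + %ΔQ = (+12.4%) + (-29.1400%) = -16.7400%

-16.74%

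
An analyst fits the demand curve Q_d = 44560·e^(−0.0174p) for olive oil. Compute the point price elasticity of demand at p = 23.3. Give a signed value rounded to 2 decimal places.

dQ_d/dp = −0.0174·Q_d = -516.919. At p = 23.3, Q_d = 29708.
Ed = (dQ_d/dp)·(p/Q_d) = (-516.919) × (23.3/29708) = -0.4054…

-0.41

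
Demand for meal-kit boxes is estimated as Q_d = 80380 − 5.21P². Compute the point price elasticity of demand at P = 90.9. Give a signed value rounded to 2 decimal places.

-2.31

dQ_d/dP = −2·5.21·P = -947.178. At P = 90.9, Q_d = 37330.7599.
Ed = (dQ_d/dP)·(P/Q_d) = (-947.178) × (90.9/37330.7599) = -2.3063…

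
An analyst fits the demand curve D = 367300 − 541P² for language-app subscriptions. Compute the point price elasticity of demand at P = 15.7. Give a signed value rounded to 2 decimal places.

-1.14

dD/dP = −2·541·P = -16987.4. At P = 15.7, D = 233948.91.
Ed = (dD/dP)·(P/D) = (-16987.4) × (15.7/233948.91) = -1.1400…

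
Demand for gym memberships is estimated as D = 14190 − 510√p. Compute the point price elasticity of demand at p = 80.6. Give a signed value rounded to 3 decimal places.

-0.238

dD/dp = −510/(2√p) = -28.4036. At p = 80.6, D = 9611.35.
Ed = (dD/dp)·(p/D) = (-28.4036) × (80.6/9611.35) = -0.23818…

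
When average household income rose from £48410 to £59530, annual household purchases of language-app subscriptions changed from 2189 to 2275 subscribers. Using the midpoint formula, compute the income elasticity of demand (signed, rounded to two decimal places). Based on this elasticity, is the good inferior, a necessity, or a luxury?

0.19; necessity

%ΔQ = (2275 − 2189)/[( 2189 + 2275)/2] = 86/2232 = 0.038530…
%ΔIncome = (59530 − 48410)/[( 48410 + 59530)/2] = 11120/53970 = 0.206040…
E_income = (86/2232) / (11120/53970) = 0.1870…
0 < E_income < 1 ⇒ normal good, necessity.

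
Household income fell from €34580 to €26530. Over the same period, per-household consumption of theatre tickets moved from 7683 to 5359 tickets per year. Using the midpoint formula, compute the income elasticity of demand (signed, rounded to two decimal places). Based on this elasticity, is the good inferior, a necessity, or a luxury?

1.35; luxury

%ΔQ = (5359 − 7683)/[( 7683 + 5359)/2] = -2324/6521 = -0.356387…
%ΔIncome = (26530 − 34580)/[( 34580 + 26530)/2] = -8050/30555 = -0.263459…
E_income = (-2324/6521) / (-8050/30555) = 1.3527…
E_income > 1 ⇒ normal good, luxury.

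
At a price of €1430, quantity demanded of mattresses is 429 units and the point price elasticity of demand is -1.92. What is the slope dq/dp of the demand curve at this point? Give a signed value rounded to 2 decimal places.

Ed = (dq/dp)·(p/q) ⇒ dq/dp = Ed·q/p = (-1.92)·429/1430 = -0.576

-0.58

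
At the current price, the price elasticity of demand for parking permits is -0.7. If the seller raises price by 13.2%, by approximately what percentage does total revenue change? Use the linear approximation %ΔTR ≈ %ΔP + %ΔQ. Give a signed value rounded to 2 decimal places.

%ΔQ ≈ Ed × %ΔP = (-0.7) × (+13.2%) = -9.2400%
%ΔTR ≈ %ΔP + %ΔQ = (+13.2%) + (-9.2400%) = +3.9600%

+3.96%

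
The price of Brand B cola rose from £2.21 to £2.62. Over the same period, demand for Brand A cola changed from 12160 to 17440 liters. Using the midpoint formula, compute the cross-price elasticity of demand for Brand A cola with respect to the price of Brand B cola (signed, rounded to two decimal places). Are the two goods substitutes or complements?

2.10; substitutes

%ΔQ_{Brand A cola} = (17440 − 12160)/avg = 5280/14800 = 0.356756…
%ΔP_{Brand B cola} = (2.62 − 2.21)/avg = 0.41/2.415 = 0.169772…
E_cross = (5280/14800) / (0.41/2.415) = 2.1013…
E_cross > 0 ⇒ the goods are substitutes.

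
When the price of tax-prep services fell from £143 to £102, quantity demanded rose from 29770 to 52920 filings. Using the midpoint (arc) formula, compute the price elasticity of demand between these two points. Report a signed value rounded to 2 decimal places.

-1.67

%ΔQ = (52920 − 29770) / [(29770 + 52920)/2] = 23150/41345 = 0.559922…
%ΔP = (102 − 143) / [(143 + 102)/2] = -41/122.5 = -0.334693…
Arc Ed = %ΔQ / %ΔP = (23150/41345) / (-41/122.5) = -1.6729…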